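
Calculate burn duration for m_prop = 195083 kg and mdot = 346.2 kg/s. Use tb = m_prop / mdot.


tb = 195083 / 346.2 = 563.5 s

563.5 s


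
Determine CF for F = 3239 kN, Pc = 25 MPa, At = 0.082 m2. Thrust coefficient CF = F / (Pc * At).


CF = 3239000 / (25e6 * 0.082) = 1.58

1.58


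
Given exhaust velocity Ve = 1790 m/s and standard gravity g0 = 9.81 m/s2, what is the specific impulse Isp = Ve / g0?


Isp = Ve / g0 = 1790 / 9.81 = 182.5 s

182.5 s


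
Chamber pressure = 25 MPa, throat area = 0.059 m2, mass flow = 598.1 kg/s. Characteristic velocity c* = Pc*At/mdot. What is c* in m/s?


c* = 25e6 * 0.059 / 598.1 = 2466 m/s

2466 m/s


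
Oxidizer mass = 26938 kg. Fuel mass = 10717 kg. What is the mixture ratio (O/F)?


MR = 26938 / 10717 = 2.51

2.51


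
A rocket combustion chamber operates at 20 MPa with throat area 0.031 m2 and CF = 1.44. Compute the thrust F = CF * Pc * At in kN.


F = 1.44 * 20e6 * 0.031 = 892800.0 N = 892.8 kN

892.8 kN


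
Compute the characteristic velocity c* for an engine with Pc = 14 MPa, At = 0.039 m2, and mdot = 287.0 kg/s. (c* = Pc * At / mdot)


c* = 14e6 * 0.039 / 287.0 = 1902 m/s

1902 m/s


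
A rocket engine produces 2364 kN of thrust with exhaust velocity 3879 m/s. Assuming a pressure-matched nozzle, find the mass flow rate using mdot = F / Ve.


mdot = F / Ve = 2364000 / 3879 = 609.4 kg/s

609.4 kg/s


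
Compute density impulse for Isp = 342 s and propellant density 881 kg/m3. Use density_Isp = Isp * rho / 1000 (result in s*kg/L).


rho*Isp = 342 * 881 / 1000 = 301 s*kg/L

301 s*kg/L


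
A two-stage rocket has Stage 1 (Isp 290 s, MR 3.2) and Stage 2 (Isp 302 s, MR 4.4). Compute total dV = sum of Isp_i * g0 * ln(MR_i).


dV1 = 290 * 9.81 * ln(3.2) = 3309.0 m/s
dV2 = 302 * 9.81 * ln(4.4) = 4389.4 m/s
Total dV = 3309.0 + 4389.4 = 7698.4 m/s ~ 7698 m/s

7698 m/s


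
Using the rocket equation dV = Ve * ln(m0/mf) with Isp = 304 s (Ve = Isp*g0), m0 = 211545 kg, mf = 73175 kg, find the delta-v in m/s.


Ve = 304 * 9.81 = 2982.24 m/s
dV = 2982.24 * ln(211545/73175) = 3166 m/s

3166 m/s


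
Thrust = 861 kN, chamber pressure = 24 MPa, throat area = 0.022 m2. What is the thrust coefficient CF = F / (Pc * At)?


CF = 861000 / (24e6 * 0.022) = 1.63

1.63


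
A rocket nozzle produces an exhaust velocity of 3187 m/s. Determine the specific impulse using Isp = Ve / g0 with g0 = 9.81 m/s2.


Isp = Ve / g0 = 3187 / 9.81 = 324.9 s

324.9 s


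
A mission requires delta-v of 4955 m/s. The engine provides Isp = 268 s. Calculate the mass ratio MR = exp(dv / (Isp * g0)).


Ve = 268 * 9.81 = 2629.08 m/s
MR = exp(4955 / 2629.08) = 6.584

6.584


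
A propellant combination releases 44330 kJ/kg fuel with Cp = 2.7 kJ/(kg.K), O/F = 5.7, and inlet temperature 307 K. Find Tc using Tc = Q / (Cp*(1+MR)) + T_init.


Tc = 44330 / (2.7 * (1 + 5.7)) + 307 = 2758 K

2758 K


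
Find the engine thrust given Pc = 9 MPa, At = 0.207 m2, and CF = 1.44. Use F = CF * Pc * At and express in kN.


F = 1.44 * 9e6 * 0.207 = 2.6827e+06 N = 2682.7 kN

2682.7 kN


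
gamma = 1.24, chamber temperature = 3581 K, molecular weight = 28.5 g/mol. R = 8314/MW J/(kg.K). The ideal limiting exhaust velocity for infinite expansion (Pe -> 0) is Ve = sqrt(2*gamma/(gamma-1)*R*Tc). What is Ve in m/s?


R = 8314 / 28.5 = 291.72 J/(kg.K)
Ve = sqrt(2 * 1.24 / (1.24 - 1) * 291.72 * 3581) = 3286 m/s

3286 m/s


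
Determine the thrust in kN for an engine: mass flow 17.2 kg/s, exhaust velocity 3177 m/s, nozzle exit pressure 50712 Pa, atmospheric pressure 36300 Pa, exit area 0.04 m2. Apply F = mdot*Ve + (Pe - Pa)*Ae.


F = 17.2 * 3177 + (50712 - 36300) * 0.04 = 55221.0 N = 55.2 kN

55.2 kN


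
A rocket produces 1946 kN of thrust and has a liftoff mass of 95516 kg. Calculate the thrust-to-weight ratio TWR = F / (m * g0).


TWR = 1946000 / (95516 * 9.81) = 2.08

2.08


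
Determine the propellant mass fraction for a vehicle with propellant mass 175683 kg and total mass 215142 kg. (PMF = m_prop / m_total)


PMF = 175683 / 215142 = 0.817

0.817


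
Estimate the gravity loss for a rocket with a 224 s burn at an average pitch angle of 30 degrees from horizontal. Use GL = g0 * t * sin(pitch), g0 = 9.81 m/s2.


GL = 9.81 * 224 * sin(30 deg) = 1099 m/s

1099 m/s


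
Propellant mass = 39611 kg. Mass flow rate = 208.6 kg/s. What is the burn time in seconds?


tb = 39611 / 208.6 = 189.9 s

189.9 s


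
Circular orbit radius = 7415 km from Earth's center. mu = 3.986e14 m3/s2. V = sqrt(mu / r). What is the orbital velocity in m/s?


V = sqrt(3.986e14 / 7415000) = 7332 m/s

7332 m/s


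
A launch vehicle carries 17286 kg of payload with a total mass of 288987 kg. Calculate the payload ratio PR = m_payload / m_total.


PR = 17286 / 288987 = 0.0598

0.0598


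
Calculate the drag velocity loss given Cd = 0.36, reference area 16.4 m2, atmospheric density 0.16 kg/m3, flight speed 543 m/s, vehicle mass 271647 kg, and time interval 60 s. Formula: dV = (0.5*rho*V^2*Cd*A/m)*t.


D = 0.5 * 0.16 * 543^2 * 0.36 * 16.4 = 139263.08 N
a = 139263.08 / 271647 = 0.5127 m/s2
dV = 0.5127 * 60 = 30.8 m/s

30.8 m/s


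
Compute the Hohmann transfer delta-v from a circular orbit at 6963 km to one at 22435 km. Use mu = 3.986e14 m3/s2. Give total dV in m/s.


V1 = sqrt(mu/r1) = 7566.07 m/s
dV1 = V1*(sqrt(2*r2/(r1+r2)) - 1) = 1781.3 m/s
V2 = sqrt(mu/r2) = 4215.08 m/s
dV2 = V2*(1 - sqrt(2*r1/(r1+r2))) = 1314.0 m/s
Total dV = 3095 m/s

3095 m/s


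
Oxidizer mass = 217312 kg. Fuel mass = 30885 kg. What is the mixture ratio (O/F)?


MR = 217312 / 30885 = 7.04

7.04


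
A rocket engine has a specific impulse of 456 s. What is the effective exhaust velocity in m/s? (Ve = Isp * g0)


Ve = Isp * g0 = 456 * 9.81 = 4473.4 m/s

4473.4 m/s


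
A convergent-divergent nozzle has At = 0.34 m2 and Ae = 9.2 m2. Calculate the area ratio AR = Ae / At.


AR = 9.2 / 0.34 = 27.1

27.1


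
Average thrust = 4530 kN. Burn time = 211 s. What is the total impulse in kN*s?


It = 4530 * 211 = 955830 kN*s

955830 kN*s


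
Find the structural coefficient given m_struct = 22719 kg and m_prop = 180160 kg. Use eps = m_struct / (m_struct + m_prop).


eps = 22719 / (22719 + 180160) = 0.112

0.112


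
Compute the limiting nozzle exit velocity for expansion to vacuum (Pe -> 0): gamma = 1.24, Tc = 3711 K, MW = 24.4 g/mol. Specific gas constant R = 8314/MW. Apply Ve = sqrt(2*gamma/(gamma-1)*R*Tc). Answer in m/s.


R = 8314 / 24.4 = 340.74 J/(kg.K)
Ve = sqrt(2 * 1.24 / (1.24 - 1) * 340.74 * 3711) = 3615 m/s

3615 m/s


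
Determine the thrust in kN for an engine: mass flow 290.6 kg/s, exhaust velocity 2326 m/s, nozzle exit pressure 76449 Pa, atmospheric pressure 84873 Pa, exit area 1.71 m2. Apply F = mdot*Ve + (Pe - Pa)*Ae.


F = 290.6 * 2326 + (76449 - 84873) * 1.71 = 661531.0 N = 661.5 kN

661.5 kN


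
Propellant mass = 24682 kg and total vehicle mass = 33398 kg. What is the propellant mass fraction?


PMF = 24682 / 33398 = 0.739

0.739


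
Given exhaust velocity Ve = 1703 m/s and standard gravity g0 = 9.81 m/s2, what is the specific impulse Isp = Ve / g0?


Isp = Ve / g0 = 1703 / 9.81 = 173.6 s

173.6 s


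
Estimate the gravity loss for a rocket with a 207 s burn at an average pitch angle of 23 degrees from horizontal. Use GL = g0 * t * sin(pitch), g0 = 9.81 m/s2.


GL = 9.81 * 207 * sin(23 deg) = 793 m/s

793 m/s


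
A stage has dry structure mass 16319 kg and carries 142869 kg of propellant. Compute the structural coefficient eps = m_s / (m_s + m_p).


eps = 16319 / (16319 + 142869) = 0.1025

0.1025


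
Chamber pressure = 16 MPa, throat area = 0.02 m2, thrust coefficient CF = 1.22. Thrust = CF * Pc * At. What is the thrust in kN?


F = 1.22 * 16e6 * 0.02 = 390400.0 N = 390.4 kN

390.4 kN


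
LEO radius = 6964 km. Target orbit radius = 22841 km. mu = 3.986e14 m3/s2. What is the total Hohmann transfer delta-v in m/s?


V1 = sqrt(mu/r1) = 7565.53 m/s
dV1 = V1*(sqrt(2*r2/(r1+r2)) - 1) = 1800.75 m/s
V2 = sqrt(mu/r2) = 4177.45 m/s
dV2 = V2*(1 - sqrt(2*r1/(r1+r2))) = 1321.76 m/s
Total dV = 3123 m/s

3123 m/s


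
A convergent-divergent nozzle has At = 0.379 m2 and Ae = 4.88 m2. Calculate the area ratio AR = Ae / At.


AR = 4.88 / 0.379 = 12.9

12.9


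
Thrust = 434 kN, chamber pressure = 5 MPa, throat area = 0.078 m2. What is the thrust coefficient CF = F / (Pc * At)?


CF = 434000 / (5e6 * 0.078) = 1.11

1.11


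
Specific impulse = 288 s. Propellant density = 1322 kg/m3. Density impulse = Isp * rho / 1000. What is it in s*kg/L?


rho*Isp = 288 * 1322 / 1000 = 381 s*kg/L

381 s*kg/L


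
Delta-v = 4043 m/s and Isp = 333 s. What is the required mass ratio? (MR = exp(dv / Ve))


Ve = 333 * 9.81 = 3266.73 m/s
MR = exp(4043 / 3266.73) = 3.447

3.447


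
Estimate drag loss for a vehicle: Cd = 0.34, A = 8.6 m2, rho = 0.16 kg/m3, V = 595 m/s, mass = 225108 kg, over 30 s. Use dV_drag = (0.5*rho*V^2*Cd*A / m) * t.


D = 0.5 * 0.16 * 595^2 * 0.34 * 8.6 = 82813.53 N
a = 82813.53 / 225108 = 0.3679 m/s2
dV = 0.3679 * 30 = 11.0 m/s

11.0 m/s


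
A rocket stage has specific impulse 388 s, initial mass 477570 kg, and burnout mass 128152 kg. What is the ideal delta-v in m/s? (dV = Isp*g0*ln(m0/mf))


Ve = 388 * 9.81 = 3806.28 m/s
dV = 3806.28 * ln(477570/128152) = 5007 m/s

5007 m/s


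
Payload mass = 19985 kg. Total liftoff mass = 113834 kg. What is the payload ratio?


PR = 19985 / 113834 = 0.1756

0.1756


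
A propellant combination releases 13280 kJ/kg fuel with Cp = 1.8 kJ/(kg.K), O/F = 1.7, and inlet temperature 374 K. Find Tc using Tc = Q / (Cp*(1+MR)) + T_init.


Tc = 13280 / (1.8 * (1 + 1.7)) + 374 = 3107 K

3107 K


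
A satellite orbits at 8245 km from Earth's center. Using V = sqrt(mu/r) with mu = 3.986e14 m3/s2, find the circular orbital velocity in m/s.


V = sqrt(3.986e14 / 8245000) = 6953 m/s

6953 m/s


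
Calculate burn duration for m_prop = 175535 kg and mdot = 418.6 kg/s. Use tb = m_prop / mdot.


tb = 175535 / 418.6 = 419.3 s

419.3 s


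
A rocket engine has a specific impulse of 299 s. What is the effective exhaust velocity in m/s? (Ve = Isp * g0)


Ve = Isp * g0 = 299 * 9.81 = 2933.2 m/s

2933.2 m/s


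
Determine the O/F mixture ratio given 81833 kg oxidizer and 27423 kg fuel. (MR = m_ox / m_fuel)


MR = 81833 / 27423 = 2.98

2.98


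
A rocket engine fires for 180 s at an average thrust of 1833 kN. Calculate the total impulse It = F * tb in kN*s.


It = 1833 * 180 = 329940 kN*s

329940 kN*s


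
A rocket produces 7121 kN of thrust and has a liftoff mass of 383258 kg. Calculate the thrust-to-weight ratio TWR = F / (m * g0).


TWR = 7121000 / (383258 * 9.81) = 1.89

1.89


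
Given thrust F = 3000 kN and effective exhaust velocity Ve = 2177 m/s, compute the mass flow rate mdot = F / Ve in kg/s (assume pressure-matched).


mdot = F / Ve = 3000000 / 2177 = 1378.0 kg/s

1378.0 kg/s


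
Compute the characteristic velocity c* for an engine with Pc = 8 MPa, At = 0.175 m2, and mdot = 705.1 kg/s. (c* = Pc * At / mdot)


c* = 8e6 * 0.175 / 705.1 = 1986 m/s

1986 m/s


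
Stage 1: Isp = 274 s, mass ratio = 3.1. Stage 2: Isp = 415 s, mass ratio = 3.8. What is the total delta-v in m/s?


dV1 = 274 * 9.81 * ln(3.1) = 3041.1 m/s
dV2 = 415 * 9.81 * ln(3.8) = 5435.0 m/s
Total dV = 3041.1 + 5435.0 = 8476.1 m/s ~ 8476 m/s

8476 m/s


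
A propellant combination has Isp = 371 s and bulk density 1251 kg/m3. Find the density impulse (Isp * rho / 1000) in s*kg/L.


rho*Isp = 371 * 1251 / 1000 = 464 s*kg/L

464 s*kg/L


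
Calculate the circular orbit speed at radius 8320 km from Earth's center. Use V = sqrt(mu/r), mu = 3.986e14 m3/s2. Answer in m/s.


V = sqrt(3.986e14 / 8320000) = 6922 m/s

6922 m/s


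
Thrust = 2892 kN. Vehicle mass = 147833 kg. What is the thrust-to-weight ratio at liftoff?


TWR = 2892000 / (147833 * 9.81) = 1.99

1.99


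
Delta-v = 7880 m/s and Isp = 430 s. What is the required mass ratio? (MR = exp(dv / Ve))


Ve = 430 * 9.81 = 4218.3 m/s
MR = exp(7880 / 4218.3) = 6.476

6.476


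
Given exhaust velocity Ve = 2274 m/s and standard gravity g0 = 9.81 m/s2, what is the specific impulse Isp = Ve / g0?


Isp = Ve / g0 = 2274 / 9.81 = 231.8 s

231.8 s


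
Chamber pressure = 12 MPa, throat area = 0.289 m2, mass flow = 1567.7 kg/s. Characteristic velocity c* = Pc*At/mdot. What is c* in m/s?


c* = 12e6 * 0.289 / 1567.7 = 2212 m/s

2212 m/s


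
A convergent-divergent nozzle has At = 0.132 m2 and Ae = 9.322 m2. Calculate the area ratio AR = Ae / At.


AR = 9.322 / 0.132 = 70.6

70.6


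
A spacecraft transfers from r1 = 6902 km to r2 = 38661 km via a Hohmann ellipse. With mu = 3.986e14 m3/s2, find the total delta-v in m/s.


V1 = sqrt(mu/r1) = 7599.43 m/s
dV1 = V1*(sqrt(2*r2/(r1+r2)) - 1) = 2300.37 m/s
V2 = sqrt(mu/r2) = 3210.94 m/s
dV2 = V2*(1 - sqrt(2*r1/(r1+r2))) = 1443.57 m/s
Total dV = 3744 m/s

3744 m/s


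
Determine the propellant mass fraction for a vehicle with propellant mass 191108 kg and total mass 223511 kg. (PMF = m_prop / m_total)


PMF = 191108 / 223511 = 0.855

0.855


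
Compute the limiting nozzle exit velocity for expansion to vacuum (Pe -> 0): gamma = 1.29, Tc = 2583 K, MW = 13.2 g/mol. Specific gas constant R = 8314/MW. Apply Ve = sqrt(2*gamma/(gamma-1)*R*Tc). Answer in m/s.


R = 8314 / 13.2 = 629.85 J/(kg.K)
Ve = sqrt(2 * 1.29 / (1.29 - 1) * 629.85 * 2583) = 3804 m/s

3804 m/s


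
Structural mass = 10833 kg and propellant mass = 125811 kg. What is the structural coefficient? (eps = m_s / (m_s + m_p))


eps = 10833 / (10833 + 125811) = 0.0793

0.0793


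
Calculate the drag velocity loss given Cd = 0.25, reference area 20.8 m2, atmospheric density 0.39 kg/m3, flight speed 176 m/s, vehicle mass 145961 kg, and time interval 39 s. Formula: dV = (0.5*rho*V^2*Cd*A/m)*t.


D = 0.5 * 0.39 * 176^2 * 0.25 * 20.8 = 31409.66 N
a = 31409.66 / 145961 = 0.2152 m/s2
dV = 0.2152 * 39 = 8.4 m/s

8.4 m/s


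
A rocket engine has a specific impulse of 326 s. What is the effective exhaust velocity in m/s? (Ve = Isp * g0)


Ve = Isp * g0 = 326 * 9.81 = 3198.1 m/s

3198.1 m/s


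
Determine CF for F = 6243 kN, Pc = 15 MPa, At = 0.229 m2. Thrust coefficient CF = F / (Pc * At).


CF = 6243000 / (15e6 * 0.229) = 1.82

1.82


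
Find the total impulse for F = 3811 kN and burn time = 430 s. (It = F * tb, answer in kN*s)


It = 3811 * 430 = 1638730 kN*s

1638730 kN*s


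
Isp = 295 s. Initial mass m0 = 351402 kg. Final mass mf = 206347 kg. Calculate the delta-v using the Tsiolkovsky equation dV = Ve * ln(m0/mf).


Ve = 295 * 9.81 = 2893.95 m/s
dV = 2893.95 * ln(351402/206347) = 1541 m/s

1541 m/s


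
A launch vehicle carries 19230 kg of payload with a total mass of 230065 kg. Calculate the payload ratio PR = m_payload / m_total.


PR = 19230 / 230065 = 0.0836

0.0836


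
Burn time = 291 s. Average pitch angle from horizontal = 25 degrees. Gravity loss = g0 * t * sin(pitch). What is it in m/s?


GL = 9.81 * 291 * sin(25 deg) = 1206 m/s

1206 m/s


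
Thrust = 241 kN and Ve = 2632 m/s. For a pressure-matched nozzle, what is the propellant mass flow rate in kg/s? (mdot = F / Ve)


mdot = F / Ve = 241000 / 2632 = 91.6 kg/s

91.6 kg/s


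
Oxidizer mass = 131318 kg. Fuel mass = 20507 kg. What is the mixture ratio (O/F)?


MR = 131318 / 20507 = 6.4

6.4


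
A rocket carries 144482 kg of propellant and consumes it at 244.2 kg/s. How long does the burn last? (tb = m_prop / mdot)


tb = 144482 / 244.2 = 591.7 s

591.7 s


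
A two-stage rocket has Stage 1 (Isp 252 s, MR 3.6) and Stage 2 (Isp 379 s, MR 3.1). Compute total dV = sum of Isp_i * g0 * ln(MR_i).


dV1 = 252 * 9.81 * ln(3.6) = 3166.6 m/s
dV2 = 379 * 9.81 * ln(3.1) = 4206.5 m/s
Total dV = 3166.6 + 4206.5 = 7373.1 m/s ~ 7373 m/s

7373 m/s


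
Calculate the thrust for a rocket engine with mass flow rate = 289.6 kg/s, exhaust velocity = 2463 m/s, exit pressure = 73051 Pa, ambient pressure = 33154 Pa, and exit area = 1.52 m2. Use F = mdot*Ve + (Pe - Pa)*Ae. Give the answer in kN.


F = 289.6 * 2463 + (73051 - 33154) * 1.52 = 773928.0 N = 773.9 kN

773.9 kN


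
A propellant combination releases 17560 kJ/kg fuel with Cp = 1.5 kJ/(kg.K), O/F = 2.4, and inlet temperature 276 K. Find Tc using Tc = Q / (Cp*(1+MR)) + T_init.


Tc = 17560 / (1.5 * (1 + 2.4)) + 276 = 3719 K

3719 K


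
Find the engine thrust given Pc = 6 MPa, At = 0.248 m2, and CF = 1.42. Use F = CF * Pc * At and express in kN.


F = 1.42 * 6e6 * 0.248 = 2.1130e+06 N = 2113.0 kN

2113.0 kN


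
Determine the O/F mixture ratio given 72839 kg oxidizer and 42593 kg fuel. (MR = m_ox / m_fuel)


MR = 72839 / 42593 = 1.71

1.71


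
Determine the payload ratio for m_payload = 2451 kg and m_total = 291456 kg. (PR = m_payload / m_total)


PR = 2451 / 291456 = 0.0084

0.0084


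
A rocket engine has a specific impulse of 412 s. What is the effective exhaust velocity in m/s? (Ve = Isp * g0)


Ve = Isp * g0 = 412 * 9.81 = 4041.7 m/s

4041.7 m/s


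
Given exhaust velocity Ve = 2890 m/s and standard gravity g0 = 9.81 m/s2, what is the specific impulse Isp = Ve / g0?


Isp = Ve / g0 = 2890 / 9.81 = 294.6 s

294.6 s


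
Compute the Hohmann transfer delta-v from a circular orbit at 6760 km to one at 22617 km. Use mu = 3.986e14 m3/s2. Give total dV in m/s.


V1 = sqrt(mu/r1) = 7678.83 m/s
dV1 = V1*(sqrt(2*r2/(r1+r2)) - 1) = 1849.66 m/s
V2 = sqrt(mu/r2) = 4198.08 m/s
dV2 = V2*(1 - sqrt(2*r1/(r1+r2))) = 1350.11 m/s
Total dV = 3200 m/s

3200 m/s


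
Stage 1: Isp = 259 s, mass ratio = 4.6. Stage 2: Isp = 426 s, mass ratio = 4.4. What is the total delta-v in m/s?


dV1 = 259 * 9.81 * ln(4.6) = 3877.4 m/s
dV2 = 426 * 9.81 * ln(4.4) = 6191.7 m/s
Total dV = 3877.4 + 6191.7 = 10069.1 m/s ~ 10069 m/s

10069 m/s


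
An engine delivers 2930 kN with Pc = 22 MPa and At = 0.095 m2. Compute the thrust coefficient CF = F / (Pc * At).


CF = 2930000 / (22e6 * 0.095) = 1.4

1.4


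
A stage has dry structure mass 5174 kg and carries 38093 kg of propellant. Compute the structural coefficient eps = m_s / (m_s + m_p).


eps = 5174 / (5174 + 38093) = 0.1196

0.1196


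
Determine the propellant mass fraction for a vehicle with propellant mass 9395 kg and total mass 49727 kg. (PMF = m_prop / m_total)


PMF = 9395 / 49727 = 0.189

0.189


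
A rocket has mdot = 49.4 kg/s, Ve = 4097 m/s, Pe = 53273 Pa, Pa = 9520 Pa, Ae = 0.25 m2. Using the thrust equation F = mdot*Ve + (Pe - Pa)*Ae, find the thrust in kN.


F = 49.4 * 4097 + (53273 - 9520) * 0.25 = 213330.0 N = 213.3 kN

213.3 kN


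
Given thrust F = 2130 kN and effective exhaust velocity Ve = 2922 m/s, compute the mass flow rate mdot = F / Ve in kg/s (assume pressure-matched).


mdot = F / Ve = 2130000 / 2922 = 729.0 kg/s

729.0 kg/s


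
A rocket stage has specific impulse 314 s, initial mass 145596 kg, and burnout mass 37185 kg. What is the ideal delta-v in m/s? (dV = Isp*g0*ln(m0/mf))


Ve = 314 * 9.81 = 3080.34 m/s
dV = 3080.34 * ln(145596/37185) = 4204 m/s

4204 m/s


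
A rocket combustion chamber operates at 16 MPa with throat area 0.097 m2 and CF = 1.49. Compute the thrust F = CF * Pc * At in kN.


F = 1.49 * 16e6 * 0.097 = 2.3125e+06 N = 2312.5 kN

2312.5 kN


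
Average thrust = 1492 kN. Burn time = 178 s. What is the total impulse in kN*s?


It = 1492 * 178 = 265576 kN*s

265576 kN*s


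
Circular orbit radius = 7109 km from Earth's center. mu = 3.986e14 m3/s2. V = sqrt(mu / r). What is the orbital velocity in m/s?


V = sqrt(3.986e14 / 7109000) = 7488 m/s

7488 m/s


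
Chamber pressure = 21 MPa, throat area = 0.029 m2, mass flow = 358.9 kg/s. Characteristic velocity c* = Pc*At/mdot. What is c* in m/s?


c* = 21e6 * 0.029 / 358.9 = 1697 m/s

1697 m/s


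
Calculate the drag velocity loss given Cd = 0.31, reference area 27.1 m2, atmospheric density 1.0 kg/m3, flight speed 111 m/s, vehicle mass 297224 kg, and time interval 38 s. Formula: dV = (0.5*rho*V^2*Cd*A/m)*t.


D = 0.5 * 1.0 * 111^2 * 0.31 * 27.1 = 51754.36 N
a = 51754.36 / 297224 = 0.1741 m/s2
dV = 0.1741 * 38 = 6.6 m/s

6.6 m/s


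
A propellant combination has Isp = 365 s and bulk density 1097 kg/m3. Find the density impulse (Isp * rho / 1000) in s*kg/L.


rho*Isp = 365 * 1097 / 1000 = 400 s*kg/L

400 s*kg/L


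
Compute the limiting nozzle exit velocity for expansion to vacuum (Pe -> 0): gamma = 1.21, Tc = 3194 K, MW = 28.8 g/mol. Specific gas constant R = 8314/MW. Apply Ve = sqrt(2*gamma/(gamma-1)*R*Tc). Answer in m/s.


R = 8314 / 28.8 = 288.68 J/(kg.K)
Ve = sqrt(2 * 1.21 / (1.21 - 1) * 288.68 * 3194) = 3260 m/s

3260 m/s


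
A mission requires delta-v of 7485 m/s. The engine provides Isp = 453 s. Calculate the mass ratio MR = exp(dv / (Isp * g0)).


Ve = 453 * 9.81 = 4443.93 m/s
MR = exp(7485 / 4443.93) = 5.389

5.389


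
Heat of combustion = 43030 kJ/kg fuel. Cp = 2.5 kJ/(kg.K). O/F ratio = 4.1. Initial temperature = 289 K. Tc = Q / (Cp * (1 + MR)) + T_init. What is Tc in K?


Tc = 43030 / (2.5 * (1 + 4.1)) + 289 = 3664 K

3664 K


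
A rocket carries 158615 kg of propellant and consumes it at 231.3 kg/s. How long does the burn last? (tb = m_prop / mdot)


tb = 158615 / 231.3 = 685.8 s

685.8 s


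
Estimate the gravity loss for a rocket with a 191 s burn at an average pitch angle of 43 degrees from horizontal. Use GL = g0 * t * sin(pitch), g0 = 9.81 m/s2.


GL = 9.81 * 191 * sin(43 deg) = 1278 m/s

1278 m/s


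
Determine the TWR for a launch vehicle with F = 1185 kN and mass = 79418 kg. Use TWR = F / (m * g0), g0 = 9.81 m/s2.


TWR = 1185000 / (79418 * 9.81) = 1.52

1.52


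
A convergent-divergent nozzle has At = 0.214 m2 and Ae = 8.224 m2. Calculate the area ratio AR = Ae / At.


AR = 8.224 / 0.214 = 38.4

38.4


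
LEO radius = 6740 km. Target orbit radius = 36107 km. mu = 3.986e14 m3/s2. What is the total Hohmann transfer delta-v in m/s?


V1 = sqrt(mu/r1) = 7690.22 m/s
dV1 = V1*(sqrt(2*r2/(r1+r2)) - 1) = 2293.43 m/s
V2 = sqrt(mu/r2) = 3322.56 m/s
dV2 = V2*(1 - sqrt(2*r1/(r1+r2))) = 1458.94 m/s
Total dV = 3752 m/s

3752 m/s


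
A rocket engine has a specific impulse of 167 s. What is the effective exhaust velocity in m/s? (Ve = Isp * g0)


Ve = Isp * g0 = 167 * 9.81 = 1638.3 m/s

1638.3 m/s


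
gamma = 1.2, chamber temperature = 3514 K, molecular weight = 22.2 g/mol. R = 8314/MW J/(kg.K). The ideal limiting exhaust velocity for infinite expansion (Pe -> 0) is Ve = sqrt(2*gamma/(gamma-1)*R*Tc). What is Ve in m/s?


R = 8314 / 22.2 = 374.5 J/(kg.K)
Ve = sqrt(2 * 1.2 / (1.2 - 1) * 374.5 * 3514) = 3974 m/s

3974 m/s


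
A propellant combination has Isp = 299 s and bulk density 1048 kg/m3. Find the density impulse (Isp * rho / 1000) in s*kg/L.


rho*Isp = 299 * 1048 / 1000 = 313 s*kg/L

313 s*kg/L


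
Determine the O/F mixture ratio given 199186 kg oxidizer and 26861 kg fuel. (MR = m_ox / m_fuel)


MR = 199186 / 26861 = 7.42

7.42


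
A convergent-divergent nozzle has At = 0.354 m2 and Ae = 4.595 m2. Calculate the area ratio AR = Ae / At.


AR = 4.595 / 0.354 = 13.0

13.0


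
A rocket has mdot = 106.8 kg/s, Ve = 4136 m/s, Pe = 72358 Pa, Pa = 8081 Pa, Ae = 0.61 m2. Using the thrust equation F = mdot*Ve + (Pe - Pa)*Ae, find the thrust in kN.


F = 106.8 * 4136 + (72358 - 8081) * 0.61 = 480934.0 N = 480.9 kN

480.9 kN


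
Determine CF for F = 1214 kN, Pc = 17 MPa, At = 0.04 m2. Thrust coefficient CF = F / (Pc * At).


CF = 1214000 / (17e6 * 0.04) = 1.79

1.79


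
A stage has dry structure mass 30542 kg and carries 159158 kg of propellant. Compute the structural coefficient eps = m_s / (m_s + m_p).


eps = 30542 / (30542 + 159158) = 0.161

0.161


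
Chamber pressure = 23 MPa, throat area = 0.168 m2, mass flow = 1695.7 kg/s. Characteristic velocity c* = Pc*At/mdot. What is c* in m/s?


c* = 23e6 * 0.168 / 1695.7 = 2279 m/s

2279 m/s


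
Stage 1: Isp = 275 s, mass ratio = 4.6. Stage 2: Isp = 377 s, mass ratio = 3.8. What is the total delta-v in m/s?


dV1 = 275 * 9.81 * ln(4.6) = 4116.9 m/s
dV2 = 377 * 9.81 * ln(3.8) = 4937.3 m/s
Total dV = 4116.9 + 4937.3 = 9054.2 m/s ~ 9054 m/s

9054 m/s


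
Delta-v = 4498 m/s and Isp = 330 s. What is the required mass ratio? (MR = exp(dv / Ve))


Ve = 330 * 9.81 = 3237.3 m/s
MR = exp(4498 / 3237.3) = 4.013

4.013


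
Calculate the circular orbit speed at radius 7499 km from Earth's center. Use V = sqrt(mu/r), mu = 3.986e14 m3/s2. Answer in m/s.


V = sqrt(3.986e14 / 7499000) = 7291 m/s

7291 m/s


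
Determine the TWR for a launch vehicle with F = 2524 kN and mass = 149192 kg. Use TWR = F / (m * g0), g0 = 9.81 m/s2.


TWR = 2524000 / (149192 * 9.81) = 1.72

1.72


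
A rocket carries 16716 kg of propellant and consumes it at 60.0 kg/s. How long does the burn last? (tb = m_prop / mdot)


tb = 16716 / 60.0 = 278.6 s

278.6 s


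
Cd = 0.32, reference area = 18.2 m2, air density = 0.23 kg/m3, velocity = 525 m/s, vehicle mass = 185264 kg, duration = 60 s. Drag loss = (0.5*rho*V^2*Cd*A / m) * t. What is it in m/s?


D = 0.5 * 0.23 * 525^2 * 0.32 * 18.2 = 184602.6 N
a = 184602.6 / 185264 = 0.9964 m/s2
dV = 0.9964 * 60 = 59.8 m/s

59.8 m/s


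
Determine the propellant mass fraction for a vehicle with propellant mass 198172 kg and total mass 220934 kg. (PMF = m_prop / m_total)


PMF = 198172 / 220934 = 0.897

0.897


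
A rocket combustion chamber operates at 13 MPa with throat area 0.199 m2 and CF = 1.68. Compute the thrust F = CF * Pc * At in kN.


F = 1.68 * 13e6 * 0.199 = 4.3462e+06 N = 4346.2 kN

4346.2 kN


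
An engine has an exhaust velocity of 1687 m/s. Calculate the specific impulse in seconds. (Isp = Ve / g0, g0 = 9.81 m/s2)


Isp = Ve / g0 = 1687 / 9.81 = 172.0 s

172.0 s


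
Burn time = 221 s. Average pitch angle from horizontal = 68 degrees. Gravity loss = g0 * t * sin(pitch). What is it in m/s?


GL = 9.81 * 221 * sin(68 deg) = 2010 m/s

2010 m/s


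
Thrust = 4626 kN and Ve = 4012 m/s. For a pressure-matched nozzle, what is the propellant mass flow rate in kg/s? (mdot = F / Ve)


mdot = F / Ve = 4626000 / 4012 = 1153.0 kg/s

1153.0 kg/s


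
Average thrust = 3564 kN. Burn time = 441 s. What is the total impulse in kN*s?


It = 3564 * 441 = 1571724 kN*s

1571724 kN*s


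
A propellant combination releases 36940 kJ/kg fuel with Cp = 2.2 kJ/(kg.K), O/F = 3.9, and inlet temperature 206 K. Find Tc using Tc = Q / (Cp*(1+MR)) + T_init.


Tc = 36940 / (2.2 * (1 + 3.9)) + 206 = 3633 K

3633 K


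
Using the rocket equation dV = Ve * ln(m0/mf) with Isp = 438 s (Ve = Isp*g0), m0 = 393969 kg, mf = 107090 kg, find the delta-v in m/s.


Ve = 438 * 9.81 = 4296.78 m/s
dV = 4296.78 * ln(393969/107090) = 5597 m/s

5597 m/s


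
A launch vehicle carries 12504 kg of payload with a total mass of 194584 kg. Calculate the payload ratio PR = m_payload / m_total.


PR = 12504 / 194584 = 0.0643

0.0643


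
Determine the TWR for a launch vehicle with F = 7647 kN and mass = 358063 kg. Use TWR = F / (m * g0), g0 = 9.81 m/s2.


TWR = 7647000 / (358063 * 9.81) = 2.18

2.18


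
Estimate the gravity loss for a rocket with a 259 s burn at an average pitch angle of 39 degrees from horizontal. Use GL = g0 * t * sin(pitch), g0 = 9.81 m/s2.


GL = 9.81 * 259 * sin(39 deg) = 1599 m/s

1599 m/s


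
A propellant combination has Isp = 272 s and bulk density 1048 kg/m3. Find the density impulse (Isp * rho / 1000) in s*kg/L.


rho*Isp = 272 * 1048 / 1000 = 285 s*kg/L

285 s*kg/L


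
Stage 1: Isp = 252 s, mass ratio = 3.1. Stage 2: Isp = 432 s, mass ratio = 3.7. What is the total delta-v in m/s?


dV1 = 252 * 9.81 * ln(3.1) = 2797.0 m/s
dV2 = 432 * 9.81 * ln(3.7) = 5544.6 m/s
Total dV = 2797.0 + 5544.6 = 8341.6 m/s ~ 8342 m/s

8342 m/s


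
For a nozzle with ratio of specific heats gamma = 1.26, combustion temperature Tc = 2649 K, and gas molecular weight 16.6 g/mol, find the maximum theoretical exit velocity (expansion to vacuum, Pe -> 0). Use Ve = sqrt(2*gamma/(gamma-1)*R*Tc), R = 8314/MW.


R = 8314 / 16.6 = 500.84 J/(kg.K)
Ve = sqrt(2 * 1.26 / (1.26 - 1) * 500.84 * 2649) = 3586 m/s

3586 m/s


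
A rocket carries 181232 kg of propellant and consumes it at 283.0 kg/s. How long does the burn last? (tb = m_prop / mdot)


tb = 181232 / 283.0 = 640.4 s

640.4 s


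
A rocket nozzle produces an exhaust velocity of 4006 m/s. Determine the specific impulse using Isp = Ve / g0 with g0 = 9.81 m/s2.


Isp = Ve / g0 = 4006 / 9.81 = 408.4 s

408.4 s


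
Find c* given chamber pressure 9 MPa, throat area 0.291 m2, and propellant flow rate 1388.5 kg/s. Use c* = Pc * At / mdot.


c* = 9e6 * 0.291 / 1388.5 = 1886 m/s

1886 m/s


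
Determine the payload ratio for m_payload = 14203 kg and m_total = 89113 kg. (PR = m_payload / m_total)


PR = 14203 / 89113 = 0.1594

0.1594


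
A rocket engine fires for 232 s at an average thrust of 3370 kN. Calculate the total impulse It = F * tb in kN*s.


It = 3370 * 232 = 781840 kN*s

781840 kN*s


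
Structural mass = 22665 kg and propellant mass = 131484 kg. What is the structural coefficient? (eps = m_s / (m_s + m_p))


eps = 22665 / (22665 + 131484) = 0.147

0.147


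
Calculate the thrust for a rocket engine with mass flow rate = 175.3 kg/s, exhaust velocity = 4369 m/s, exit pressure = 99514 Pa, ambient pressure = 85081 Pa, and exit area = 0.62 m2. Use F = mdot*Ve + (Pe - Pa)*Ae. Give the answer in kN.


F = 175.3 * 4369 + (99514 - 85081) * 0.62 = 774834.0 N = 774.8 kN

774.8 kN


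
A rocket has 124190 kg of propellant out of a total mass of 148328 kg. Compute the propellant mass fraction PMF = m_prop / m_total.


PMF = 124190 / 148328 = 0.837

0.837


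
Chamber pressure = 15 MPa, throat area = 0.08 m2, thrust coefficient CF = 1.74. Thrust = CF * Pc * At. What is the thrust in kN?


F = 1.74 * 15e6 * 0.08 = 2.0880e+06 N = 2088.0 kN

2088.0 kN


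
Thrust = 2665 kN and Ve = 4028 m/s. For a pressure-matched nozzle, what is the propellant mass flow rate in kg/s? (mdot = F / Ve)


mdot = F / Ve = 2665000 / 4028 = 661.6 kg/s

661.6 kg/s


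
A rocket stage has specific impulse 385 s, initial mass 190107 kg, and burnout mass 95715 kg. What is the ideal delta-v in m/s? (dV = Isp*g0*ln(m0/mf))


Ve = 385 * 9.81 = 3776.85 m/s
dV = 3776.85 * ln(190107/95715) = 2592 m/s

2592 m/s


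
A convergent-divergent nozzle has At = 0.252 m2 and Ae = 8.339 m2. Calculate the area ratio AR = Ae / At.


AR = 8.339 / 0.252 = 33.1

33.1


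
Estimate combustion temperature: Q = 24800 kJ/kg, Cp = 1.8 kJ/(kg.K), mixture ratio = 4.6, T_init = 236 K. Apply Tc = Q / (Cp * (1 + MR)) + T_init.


Tc = 24800 / (1.8 * (1 + 4.6)) + 236 = 2696 K

2696 K


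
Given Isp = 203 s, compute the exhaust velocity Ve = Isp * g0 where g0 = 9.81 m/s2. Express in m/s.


Ve = Isp * g0 = 203 * 9.81 = 1991.4 m/s

1991.4 m/s


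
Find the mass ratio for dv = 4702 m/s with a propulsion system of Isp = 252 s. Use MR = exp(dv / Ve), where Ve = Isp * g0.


Ve = 252 * 9.81 = 2472.12 m/s
MR = exp(4702 / 2472.12) = 6.699

6.699


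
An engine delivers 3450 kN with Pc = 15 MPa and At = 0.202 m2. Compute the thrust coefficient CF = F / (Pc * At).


CF = 3450000 / (15e6 * 0.202) = 1.14

1.14


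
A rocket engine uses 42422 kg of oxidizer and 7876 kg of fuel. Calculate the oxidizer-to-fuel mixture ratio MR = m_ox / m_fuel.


MR = 42422 / 7876 = 5.39

5.39


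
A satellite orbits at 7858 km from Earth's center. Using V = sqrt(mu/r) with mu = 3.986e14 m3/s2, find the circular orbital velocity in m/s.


V = sqrt(3.986e14 / 7858000) = 7122 m/s

7122 m/s


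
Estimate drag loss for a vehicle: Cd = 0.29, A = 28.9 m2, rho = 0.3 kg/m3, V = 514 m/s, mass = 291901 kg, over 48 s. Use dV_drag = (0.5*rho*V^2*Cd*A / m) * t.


D = 0.5 * 0.3 * 514^2 * 0.29 * 28.9 = 332134.0 N
a = 332134.0 / 291901 = 1.1378 m/s2
dV = 1.1378 * 48 = 54.6 m/s

54.6 m/s


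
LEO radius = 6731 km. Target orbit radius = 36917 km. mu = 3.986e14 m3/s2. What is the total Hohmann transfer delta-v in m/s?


V1 = sqrt(mu/r1) = 7695.36 m/s
dV1 = V1*(sqrt(2*r2/(r1+r2)) - 1) = 2313.28 m/s
V2 = sqrt(mu/r2) = 3285.91 m/s
dV2 = V2*(1 - sqrt(2*r1/(r1+r2))) = 1461.05 m/s
Total dV = 3774 m/s

3774 m/s


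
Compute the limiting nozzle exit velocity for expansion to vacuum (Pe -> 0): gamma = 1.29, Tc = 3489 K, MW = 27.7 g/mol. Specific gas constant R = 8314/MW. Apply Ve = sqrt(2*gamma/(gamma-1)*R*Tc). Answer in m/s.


R = 8314 / 27.7 = 300.14 J/(kg.K)
Ve = sqrt(2 * 1.29 / (1.29 - 1) * 300.14 * 3489) = 3052 m/s

3052 m/s


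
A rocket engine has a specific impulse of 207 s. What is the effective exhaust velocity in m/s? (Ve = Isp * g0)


Ve = Isp * g0 = 207 * 9.81 = 2030.7 m/s

2030.7 m/s


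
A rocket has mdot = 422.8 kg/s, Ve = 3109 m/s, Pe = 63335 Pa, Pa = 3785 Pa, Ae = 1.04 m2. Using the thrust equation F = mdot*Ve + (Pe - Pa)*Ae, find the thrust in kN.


F = 422.8 * 3109 + (63335 - 3785) * 1.04 = 1.3764e+06 N = 1376.4 kN

1376.4 kN


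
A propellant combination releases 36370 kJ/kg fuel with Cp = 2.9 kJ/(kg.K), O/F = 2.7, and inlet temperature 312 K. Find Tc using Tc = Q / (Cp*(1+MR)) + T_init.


Tc = 36370 / (2.9 * (1 + 2.7)) + 312 = 3702 K

3702 K


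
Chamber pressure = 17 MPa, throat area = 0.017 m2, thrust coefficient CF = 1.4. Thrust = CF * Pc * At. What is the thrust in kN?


F = 1.4 * 17e6 * 0.017 = 404600.0 N = 404.6 kN

404.6 kN


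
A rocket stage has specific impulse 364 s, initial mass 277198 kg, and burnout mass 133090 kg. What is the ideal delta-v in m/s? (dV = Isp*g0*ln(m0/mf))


Ve = 364 * 9.81 = 3570.84 m/s
dV = 3570.84 * ln(277198/133090) = 2620 m/s

2620 m/s


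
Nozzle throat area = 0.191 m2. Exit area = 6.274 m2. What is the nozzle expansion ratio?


AR = 6.274 / 0.191 = 32.8

32.8


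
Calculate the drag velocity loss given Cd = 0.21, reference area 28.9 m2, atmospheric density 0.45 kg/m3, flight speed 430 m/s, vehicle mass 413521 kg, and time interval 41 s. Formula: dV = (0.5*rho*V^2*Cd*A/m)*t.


D = 0.5 * 0.45 * 430^2 * 0.21 * 28.9 = 252485.57 N
a = 252485.57 / 413521 = 0.6106 m/s2
dV = 0.6106 * 41 = 25.0 m/s

25.0 m/s


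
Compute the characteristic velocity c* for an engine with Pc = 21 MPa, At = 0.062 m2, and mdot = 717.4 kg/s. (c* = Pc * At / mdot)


c* = 21e6 * 0.062 / 717.4 = 1815 m/s

1815 m/s


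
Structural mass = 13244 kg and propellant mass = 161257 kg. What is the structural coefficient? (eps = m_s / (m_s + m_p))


eps = 13244 / (13244 + 161257) = 0.0759

0.0759


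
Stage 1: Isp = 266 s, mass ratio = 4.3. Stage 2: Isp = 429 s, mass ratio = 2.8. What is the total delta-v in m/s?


dV1 = 266 * 9.81 * ln(4.3) = 3806.2 m/s
dV2 = 429 * 9.81 * ln(2.8) = 4333.1 m/s
Total dV = 3806.2 + 4333.1 = 8139.3 m/s ~ 8139 m/s

8139 m/s


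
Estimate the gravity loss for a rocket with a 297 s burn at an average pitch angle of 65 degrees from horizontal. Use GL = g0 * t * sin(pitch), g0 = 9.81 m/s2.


GL = 9.81 * 297 * sin(65 deg) = 2641 m/s

2641 m/s


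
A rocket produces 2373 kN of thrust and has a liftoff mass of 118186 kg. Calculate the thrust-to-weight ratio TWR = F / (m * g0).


TWR = 2373000 / (118186 * 9.81) = 2.05

2.05


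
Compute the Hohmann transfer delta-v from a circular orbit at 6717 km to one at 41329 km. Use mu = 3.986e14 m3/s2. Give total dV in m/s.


V1 = sqrt(mu/r1) = 7703.37 m/s
dV1 = V1*(sqrt(2*r2/(r1+r2)) - 1) = 2400.66 m/s
V2 = sqrt(mu/r2) = 3105.57 m/s
dV2 = V2*(1 - sqrt(2*r1/(r1+r2))) = 1463.41 m/s
Total dV = 3864 m/s

3864 m/s


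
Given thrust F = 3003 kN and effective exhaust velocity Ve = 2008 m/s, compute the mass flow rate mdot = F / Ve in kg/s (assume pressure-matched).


mdot = F / Ve = 3003000 / 2008 = 1495.5 kg/s

1495.5 kg/s


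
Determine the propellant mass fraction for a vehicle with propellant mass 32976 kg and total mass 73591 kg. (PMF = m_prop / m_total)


PMF = 32976 / 73591 = 0.448

0.448


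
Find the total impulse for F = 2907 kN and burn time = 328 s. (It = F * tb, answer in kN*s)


It = 2907 * 328 = 953496 kN*s

953496 kN*s


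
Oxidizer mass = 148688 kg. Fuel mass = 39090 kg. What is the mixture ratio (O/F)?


MR = 148688 / 39090 = 3.8

3.8


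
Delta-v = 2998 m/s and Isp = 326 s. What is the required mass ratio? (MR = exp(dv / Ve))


Ve = 326 * 9.81 = 3198.06 m/s
MR = exp(2998 / 3198.06) = 2.553

2.553


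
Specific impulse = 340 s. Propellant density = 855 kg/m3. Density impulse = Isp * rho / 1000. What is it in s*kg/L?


rho*Isp = 340 * 855 / 1000 = 291 s*kg/L

291 s*kg/L


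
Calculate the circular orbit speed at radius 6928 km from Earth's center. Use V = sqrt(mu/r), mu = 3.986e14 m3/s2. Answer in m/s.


V = sqrt(3.986e14 / 6928000) = 7585 m/s

7585 m/s


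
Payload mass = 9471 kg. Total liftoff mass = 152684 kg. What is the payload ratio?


PR = 9471 / 152684 = 0.062

0.062


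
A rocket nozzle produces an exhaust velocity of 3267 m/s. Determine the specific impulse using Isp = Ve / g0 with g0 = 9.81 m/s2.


Isp = Ve / g0 = 3267 / 9.81 = 333.0 s

333.0 s


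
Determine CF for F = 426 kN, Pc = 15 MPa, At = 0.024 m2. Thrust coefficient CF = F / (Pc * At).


CF = 426000 / (15e6 * 0.024) = 1.18

1.18


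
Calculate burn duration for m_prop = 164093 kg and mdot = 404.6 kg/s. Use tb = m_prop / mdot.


tb = 164093 / 404.6 = 405.6 s

405.6 s


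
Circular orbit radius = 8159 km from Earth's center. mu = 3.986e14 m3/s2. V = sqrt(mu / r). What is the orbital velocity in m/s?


V = sqrt(3.986e14 / 8159000) = 6990 m/s

6990 m/s


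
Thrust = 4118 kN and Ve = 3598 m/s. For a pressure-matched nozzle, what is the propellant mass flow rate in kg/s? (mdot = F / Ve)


mdot = F / Ve = 4118000 / 3598 = 1144.5 kg/s

1144.5 kg/s


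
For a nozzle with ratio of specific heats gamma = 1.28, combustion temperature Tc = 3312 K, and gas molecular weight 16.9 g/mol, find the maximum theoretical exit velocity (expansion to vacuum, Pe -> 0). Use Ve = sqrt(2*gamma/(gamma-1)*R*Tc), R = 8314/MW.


R = 8314 / 16.9 = 491.95 J/(kg.K)
Ve = sqrt(2 * 1.28 / (1.28 - 1) * 491.95 * 3312) = 3860 m/s

3860 m/s


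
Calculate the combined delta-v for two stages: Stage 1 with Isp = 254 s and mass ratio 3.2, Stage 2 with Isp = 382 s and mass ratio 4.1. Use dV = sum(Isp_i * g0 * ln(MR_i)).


dV1 = 254 * 9.81 * ln(3.2) = 2898.3 m/s
dV2 = 382 * 9.81 * ln(4.1) = 5287.6 m/s
Total dV = 2898.3 + 5287.6 = 8185.9 m/s ~ 8186 m/s

8186 m/s


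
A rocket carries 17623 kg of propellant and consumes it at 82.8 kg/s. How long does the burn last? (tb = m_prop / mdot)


tb = 17623 / 82.8 = 212.8 s

212.8 s


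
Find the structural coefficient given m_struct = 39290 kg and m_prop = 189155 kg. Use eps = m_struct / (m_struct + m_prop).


eps = 39290 / (39290 + 189155) = 0.172

0.172


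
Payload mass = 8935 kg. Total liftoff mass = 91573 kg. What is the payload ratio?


PR = 8935 / 91573 = 0.0976

0.0976


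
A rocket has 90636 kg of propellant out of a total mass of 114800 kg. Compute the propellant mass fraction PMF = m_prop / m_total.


PMF = 90636 / 114800 = 0.79

0.79


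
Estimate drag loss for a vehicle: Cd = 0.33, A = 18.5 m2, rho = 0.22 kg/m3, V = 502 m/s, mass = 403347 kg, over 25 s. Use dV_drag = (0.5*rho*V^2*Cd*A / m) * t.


D = 0.5 * 0.22 * 502^2 * 0.33 * 18.5 = 169233.29 N
a = 169233.29 / 403347 = 0.4196 m/s2
dV = 0.4196 * 25 = 10.5 m/s

10.5 m/s
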